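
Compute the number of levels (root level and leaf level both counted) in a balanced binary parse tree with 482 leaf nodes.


In a balanced binary tree with n leaves the deepest leaf is ceil(log2(n)) edges below the root,
so counting node levels inclusive of root and leaves gives ceil(log2(n)) + 1 levels.
log2(482) = 8.9129
ceil(8.9129) = 9
levels = 9 + 1 = 10

10


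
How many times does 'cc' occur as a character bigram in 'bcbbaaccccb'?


Scanning 'bcbbaaccccb' for bigram 'cc':
  Position 0: 'bc' -> no
  Position 1: 'cb' -> no
  Position 2: 'bb' -> no
  Position 3: 'ba' -> no
  Position 4: 'aa' -> no
  Position 5: 'ac' -> no
  Position 6: 'cc' -> MATCH
  Position 7: 'cc' -> MATCH
  Position 8: 'cc' -> MATCH
  Position 9: 'cb' -> no
Total matches: 3

3


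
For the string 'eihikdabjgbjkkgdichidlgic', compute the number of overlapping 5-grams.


String 'eihikdabjgbjkkgdichidlgic' has length L = 25.
Number of overlapping n-grams = L - n + 1
Substituting: 25 - 5 + 1 = 21

21


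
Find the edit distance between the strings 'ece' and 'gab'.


Building DP table for s1='ece' (len 3) and s2='gab' (len 3):
       g  a  b
    0  1  2  3
  e 1  1  2  3
  c 2  2  2  3
  e 3  3  3  3
Edit distance = dp[3][3] = 3

3


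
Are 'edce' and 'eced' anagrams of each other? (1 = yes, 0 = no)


Sort characters of 'edce': 'cdee'
Sort characters of 'eced': 'cdee'
Sorted forms match -> they ARE anagrams
Result: 1

1


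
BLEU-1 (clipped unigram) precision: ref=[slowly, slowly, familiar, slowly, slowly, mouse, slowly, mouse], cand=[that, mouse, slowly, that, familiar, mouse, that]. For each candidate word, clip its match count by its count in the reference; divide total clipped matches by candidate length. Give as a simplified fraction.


Reference word counts: {'familiar': 1, 'mouse': 2, 'slowly': 5}
Checking each candidate word (with clipping):
  'that' -> not in reference -> no match (matches: 0)
  'mouse' -> in reference (ref count 2, used 1/2) -> match (matches: 1)
  'slowly' -> in reference (ref count 5, used 1/5) -> match (matches: 2)
  'that' -> not in reference -> no match (matches: 2)
  'familiar' -> in reference (ref count 1, used 1/1) -> match (matches: 3)
  'mouse' -> in reference (ref count 2, used 2/2) -> match (matches: 4)
  'that' -> not in reference -> no match (matches: 4)
Clipped matches: 4, Candidate length: 7
Precision = 4/7

4/7


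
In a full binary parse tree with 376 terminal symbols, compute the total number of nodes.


Leaf nodes (terminals): 376
Internal nodes = n - 1 = 376 - 1 = 375
Total = leaves + internal = 376 + 375 = 751

751


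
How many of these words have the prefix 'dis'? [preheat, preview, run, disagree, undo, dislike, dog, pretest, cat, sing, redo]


Checking each word for prefix 'dis':
  'preheat' -> no (count: 0)
  'preview' -> no (count: 0)
  'run' -> no (count: 0)
  'disagree' -> YES, starts with 'dis' (count: 1)
  'undo' -> no (count: 1)
  'dislike' -> YES, starts with 'dis' (count: 2)
  'dog' -> no (count: 2)
  'pretest' -> no (count: 2)
  'cat' -> no (count: 2)
  'sing' -> no (count: 2)
  'redo' -> no (count: 2)
Total with prefix 'dis': 2

2


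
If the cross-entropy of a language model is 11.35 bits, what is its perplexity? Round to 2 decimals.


Perplexity formula: PP = 2^H
H = 11.35
PP = 2^11.35
Decompose: 2^11.35 = 2^11 * 2^0.35
2^11 = 2048, 2^0.35 ~ 1.2745606
PP ~ 2048 * 1.2745606 = 2610.3001088
Rounded to 2 decimals: 2610.30

2610.30


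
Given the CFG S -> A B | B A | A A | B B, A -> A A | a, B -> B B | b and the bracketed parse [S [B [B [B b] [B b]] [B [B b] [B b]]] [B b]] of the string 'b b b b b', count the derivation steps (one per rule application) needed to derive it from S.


Every bracketed nonterminal node [X ...] in the tree is produced by exactly one rule application.
Reading the tree off as a leftmost derivation:
  Step 1: S  =>  B B   (applied S -> B B)
  Step 2: B B  =>  B B B   (applied B -> B B)
  Step 3: B B B  =>  B B B B   (applied B -> B B)
  Step 4: B B B B  =>  b B B B   (applied B -> b)
  Step 5: b B B B  =>  b b B B   (applied B -> b)
  Step 6: b b B B  =>  b b B B B   (applied B -> B B)
  Step 7: b b B B B  =>  b b b B B   (applied B -> b)
  Step 8: b b b B B  =>  b b b b B   (applied B -> b)
  Step 9: b b b b B  =>  b b b b b   (applied B -> b)
Final yield: b b b b b
Total rewrite steps: 9

9


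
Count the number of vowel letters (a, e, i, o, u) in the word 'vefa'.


Scanning each character of 'vefa':
  Position 1: 'v' -> consonant (running count: 0)
  Position 2: 'e' -> vowel (running count: 1)
  Position 3: 'f' -> consonant (running count: 1)
  Position 4: 'a' -> vowel (running count: 2)
Total vowels: 2

2


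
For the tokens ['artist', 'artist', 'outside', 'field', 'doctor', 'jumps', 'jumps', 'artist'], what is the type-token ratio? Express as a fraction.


Tokens: 8
Unique types: ('artist', 'doctor', 'field', 'jumps', 'outside') = 5
TTR = 5/8
Already in lowest terms.

5/8


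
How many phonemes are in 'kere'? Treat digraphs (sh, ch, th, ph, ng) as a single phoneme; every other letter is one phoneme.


Parsing 'kere' greedily, digraphs first:
  'k' -> consonant phoneme (phonemes so far: 1)
  'e' -> vowel phoneme (phonemes so far: 2)
  'r' -> consonant phoneme (phonemes so far: 3)
  'e' -> vowel phoneme (phonemes so far: 4)
Total phonemes: 4

4


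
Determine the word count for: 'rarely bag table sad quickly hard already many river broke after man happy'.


Counting words by splitting on spaces:
  Word 1: 'rarely'
  Word 2: 'bag'
  Word 3: 'table'
  Word 4: 'sad'
  Word 5: 'quickly'
  Word 6: 'hard'
  Word 7: 'already'
  Word 8: 'many'
  Word 9: 'river'
  Word 10: 'broke'
  Word 11: 'after'
  Word 12: 'man'
  Word 13: 'happy'
Total words: 13

13


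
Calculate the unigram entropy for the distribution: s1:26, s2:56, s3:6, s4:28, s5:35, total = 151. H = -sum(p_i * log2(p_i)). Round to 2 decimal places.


Computing entropy H = -sum(p_i * log2(p_i)):
  s1: p = 26/151 = 0.1722, -p*log2(p) = 0.4370
  s2: p = 56/151 = 0.3709, -p*log2(p) = 0.5307
  s3: p = 6/151 = 0.0397, -p*log2(p) = 0.1849
  s4: p = 28/151 = 0.1854, -p*log2(p) = 0.4508
  s5: p = 35/151 = 0.2318, -p*log2(p) = 0.4889
H = sum of terms = 2.0923
Rounded to 2 decimals: 2.09

2.09


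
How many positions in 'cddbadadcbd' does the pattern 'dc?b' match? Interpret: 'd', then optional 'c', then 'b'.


Pattern: dc?b means 'd', then optional 'c', then 'b'.
Scanning 'cddbadadcbd' position-by-position:
  Pos 0: window 'cdd' -> no
  Pos 1: window 'ddb' -> no
  Pos 2: window 'dba' -> MATCH
  Pos 3: window 'bad' -> no
  Pos 4: window 'ada' -> no
  Pos 5: window 'dad' -> no
  Pos 6: window 'adc' -> no
  Pos 7: window 'dcb' -> MATCH
  Pos 8: window 'cbd' -> no
  Pos 9: window 'bd' -> no
  Pos 10: window 'd' -> no
Total matches: 2

2


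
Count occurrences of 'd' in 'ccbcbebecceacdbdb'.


Scanning 'ccbcbebecceacdbdb' for 'd':
  Position 13: 'd' -> MATCH (count: 1)
  Position 15: 'd' -> MATCH (count: 2)
Total occurrences of 'd': 2

2


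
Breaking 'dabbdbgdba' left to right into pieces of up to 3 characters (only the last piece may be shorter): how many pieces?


'dabbdbgdba' has 10 characters.
Chunking with max size 3:
  Chunk 1: 'dab' (positions 0-2)
  Chunk 2: 'bdb' (positions 3-5)
  Chunk 3: 'gdb' (positions 6-8)
  Chunk 4: 'a' (positions 9-9)
Total chunks: ceil(10 / 3) = 4

4


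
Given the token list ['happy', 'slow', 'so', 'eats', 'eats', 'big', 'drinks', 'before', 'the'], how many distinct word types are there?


Listing all tokens and tracking unique types:
  Token 1: 'happy' -> NEW (unique so far: 1)
  Token 2: 'slow' -> NEW (unique so far: 2)
  Token 3: 'so' -> NEW (unique so far: 3)
  Token 4: 'eats' -> NEW (unique so far: 4)
  Token 5: 'eats' -> duplicate (unique so far: 4)
  Token 6: 'big' -> NEW (unique so far: 5)
  Token 7: 'drinks' -> NEW (unique so far: 6)
  Token 8: 'before' -> NEW (unique so far: 7)
  Token 9: 'the' -> NEW (unique so far: 8)
Unique types: ('before', 'big', 'drinks', 'eats', 'happy', 'slow', 'so', 'the')
Vocabulary size: 8

8


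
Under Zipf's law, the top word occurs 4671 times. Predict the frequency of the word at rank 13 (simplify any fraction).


Zipf's law: freq(rank) = f1 / rank
f1 = 4671, rank = 13
freq = 4671 / 13
GCD(4671, 13) = 1
Simplified: 4671/13

4671/13


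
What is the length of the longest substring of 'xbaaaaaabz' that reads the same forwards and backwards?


Scanning 'xbaaaaaabz' for palindromic substrings.
Substring at positions 1-8: 'baaaaaab'.
Check: reverse('baaaaaab') = 'baaaaaab' -> palindrome confirmed.
Neighbouring characters ('x' / 'z') break symmetry, so it cannot extend further.
No longer palindromic substring exists; longest length = 8

8


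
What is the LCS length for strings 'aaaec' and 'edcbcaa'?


DP table for LCS of 'aaaec' and 'edcbcaa':
       e  d  c  b  c  a  a
    0  0  0  0  0  0  0  0
  a 0  0  0  0  0  0  1  1
  a 0  0  0  0  0  0  1  2
  a 0  0  0  0  0  0  1  2
  e 0  1  1  1  1  1  1  2
  c 0  1  1  2  2  2  2  2
LCS: 'aa'
LCS length = 2

2


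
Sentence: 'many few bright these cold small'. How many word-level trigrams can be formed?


Word trigrams from [6] words:
  Trigram 1: (many few bright)
  Trigram 2: (few bright these)
  Trigram 3: (bright these cold)
  Trigram 4: (these cold small)
Total word trigrams: 6 - 2 = 4

4


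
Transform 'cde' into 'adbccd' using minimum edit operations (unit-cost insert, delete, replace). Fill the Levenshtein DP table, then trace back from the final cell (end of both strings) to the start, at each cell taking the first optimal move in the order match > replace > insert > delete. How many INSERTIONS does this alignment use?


Edit distance = 5. Backtracking from cell (3, 6) with preference match > replace > insert > delete,
then listing the resulting alignment 'cde' -> 'adbccd' left to right:
  Step 1: insert 'a' [insertion #1]
  Step 2: insert 'd' [insertion #2]
  Step 3: insert 'b' [insertion #3]
  Step 4: keep 'c'
  Step 5: replace d->c
  Step 6: replace e->d
Total insertions: 3

3


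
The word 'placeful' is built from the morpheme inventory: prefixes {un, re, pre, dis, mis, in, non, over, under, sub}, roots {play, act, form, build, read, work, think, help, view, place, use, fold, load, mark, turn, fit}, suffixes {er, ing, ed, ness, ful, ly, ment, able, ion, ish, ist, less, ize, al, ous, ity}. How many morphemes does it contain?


Segmenting 'placeful' against the inventory:
  'place' -> root (morpheme 1)
  'ful' -> suffix (morpheme 2)
Total morphemes: 2

2


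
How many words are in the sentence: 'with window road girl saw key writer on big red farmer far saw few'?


Counting words by splitting on spaces:
  Word 1: 'with'
  Word 2: 'window'
  Word 3: 'road'
  Word 4: 'girl'
  Word 5: 'saw'
  Word 6: 'key'
  Word 7: 'writer'
  Word 8: 'on'
  Word 9: 'big'
  Word 10: 'red'
  Word 11: 'farmer'
  Word 12: 'far'
  Word 13: 'saw'
  Word 14: 'few'
Total words: 14

14


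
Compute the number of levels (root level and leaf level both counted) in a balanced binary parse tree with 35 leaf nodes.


In a balanced binary tree with n leaves the deepest leaf is ceil(log2(n)) edges below the root,
so counting node levels inclusive of root and leaves gives ceil(log2(n)) + 1 levels.
log2(35) = 5.1293
ceil(5.1293) = 6
levels = 6 + 1 = 7

7


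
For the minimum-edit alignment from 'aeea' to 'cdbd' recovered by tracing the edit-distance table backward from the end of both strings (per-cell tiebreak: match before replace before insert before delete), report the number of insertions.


Edit distance = 4. Backtracking from cell (4, 4) with preference match > replace > insert > delete,
then listing the resulting alignment 'aeea' -> 'cdbd' left to right:
  Step 1: replace a->c
  Step 2: replace e->d
  Step 3: replace e->b
  Step 4: replace a->d
Total insertions: 0

0


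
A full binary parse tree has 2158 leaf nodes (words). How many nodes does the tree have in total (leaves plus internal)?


Leaf nodes (terminals): 2158
Internal nodes = n - 1 = 2158 - 1 = 2157
Total = leaves + internal = 2158 + 2157 = 4315

4315


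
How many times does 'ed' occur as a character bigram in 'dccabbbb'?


Scanning 'dccabbbb' for bigram 'ed':
  Position 0: 'dc' -> no
  Position 1: 'cc' -> no
  Position 2: 'ca' -> no
  Position 3: 'ab' -> no
  Position 4: 'bb' -> no
  Position 5: 'bb' -> no
  Position 6: 'bb' -> no
Total matches: 0

0


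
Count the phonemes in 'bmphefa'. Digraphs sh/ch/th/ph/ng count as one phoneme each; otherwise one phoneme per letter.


Parsing 'bmphefa' greedily, digraphs first:
  'b' -> consonant phoneme (phonemes so far: 1)
  'm' -> consonant phoneme (phonemes so far: 2)
  'ph' -> digraph (1 consonant phoneme) (phonemes so far: 3)
  'e' -> vowel phoneme (phonemes so far: 4)
  'f' -> consonant phoneme (phonemes so far: 5)
  'a' -> vowel phoneme (phonemes so far: 6)
Total phonemes: 6

6


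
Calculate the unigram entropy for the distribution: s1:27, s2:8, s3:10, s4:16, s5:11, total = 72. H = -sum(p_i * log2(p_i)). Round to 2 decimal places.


Computing entropy H = -sum(p_i * log2(p_i)):
  s1: p = 27/72 = 0.3750, -p*log2(p) = 0.5306
  s2: p = 8/72 = 0.1111, -p*log2(p) = 0.3522
  s3: p = 10/72 = 0.1389, -p*log2(p) = 0.3956
  s4: p = 16/72 = 0.2222, -p*log2(p) = 0.4822
  s5: p = 11/72 = 0.1528, -p*log2(p) = 0.4141
H = sum of terms = 2.1747
Rounded to 2 decimals: 2.17

2.17


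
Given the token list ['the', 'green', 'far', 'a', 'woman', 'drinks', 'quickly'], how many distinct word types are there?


Listing all tokens and tracking unique types:
  Token 1: 'the' -> NEW (unique so far: 1)
  Token 2: 'green' -> NEW (unique so far: 2)
  Token 3: 'far' -> NEW (unique so far: 3)
  Token 4: 'a' -> NEW (unique so far: 4)
  Token 5: 'woman' -> NEW (unique so far: 5)
  Token 6: 'drinks' -> NEW (unique so far: 6)
  Token 7: 'quickly' -> NEW (unique so far: 7)
Unique types: ('a', 'drinks', 'far', 'green', 'quickly', 'the', 'woman')
Vocabulary size: 7

7


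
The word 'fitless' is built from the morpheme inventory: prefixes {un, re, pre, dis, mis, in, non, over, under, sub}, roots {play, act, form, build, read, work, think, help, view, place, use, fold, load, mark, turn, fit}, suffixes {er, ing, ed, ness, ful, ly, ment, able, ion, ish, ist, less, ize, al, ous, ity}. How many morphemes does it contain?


Segmenting 'fitless' against the inventory:
  'fit' -> root (morpheme 1)
  'less' -> suffix (morpheme 2)
Total morphemes: 2

2


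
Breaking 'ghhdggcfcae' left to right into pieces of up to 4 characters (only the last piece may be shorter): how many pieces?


'ghhdggcfcae' has 11 characters.
Chunking with max size 4:
  Chunk 1: 'ghhd' (positions 0-3)
  Chunk 2: 'ggcf' (positions 4-7)
  Chunk 3: 'cae' (positions 8-10)
Total chunks: ceil(11 / 4) = 3

3


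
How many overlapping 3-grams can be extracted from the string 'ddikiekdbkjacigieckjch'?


String 'ddikiekdbkjacigieckjch' has length L = 22.
Number of overlapping n-grams = L - n + 1
Substituting: 22 - 3 + 1 = 20

20


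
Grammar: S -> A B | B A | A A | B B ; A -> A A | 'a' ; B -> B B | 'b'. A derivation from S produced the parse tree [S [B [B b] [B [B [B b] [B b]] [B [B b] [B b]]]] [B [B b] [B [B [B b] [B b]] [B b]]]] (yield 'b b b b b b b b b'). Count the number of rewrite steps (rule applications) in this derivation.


Every bracketed nonterminal node [X ...] in the tree is produced by exactly one rule application.
Reading the tree off as a leftmost derivation:
  Step 1: S  =>  B B   (applied S -> B B)
  Step 2: B B  =>  B B B   (applied B -> B B)
  Step 3: B B B  =>  b B B   (applied B -> b)
  Step 4: b B B  =>  b B B B   (applied B -> B B)
  Step 5: b B B B  =>  b B B B B   (applied B -> B B)
  Step 6: b B B B B  =>  b b B B B   (applied B -> b)
  Step 7: b b B B B  =>  b b b B B   (applied B -> b)
  Step 8: b b b B B  =>  b b b B B B   (applied B -> B B)
  Step 9: b b b B B B  =>  b b b b B B   (applied B -> b)
  Step 10: b b b b B B  =>  b b b b b B   (applied B -> b)
  Step 11: b b b b b B  =>  b b b b b B B   (applied B -> B B)
  Step 12: b b b b b B B  =>  b b b b b b B   (applied B -> b)
  Step 13: b b b b b b B  =>  b b b b b b B B   (applied B -> B B)
  Step 14: b b b b b b B B  =>  b b b b b b B B B   (applied B -> B B)
  Step 15: b b b b b b B B B  =>  b b b b b b b B B   (applied B -> b)
  Step 16: b b b b b b b B B  =>  b b b b b b b b B   (applied B -> b)
  Step 17: b b b b b b b b B  =>  b b b b b b b b b   (applied B -> b)
Final yield: b b b b b b b b b
Total rewrite steps: 17

17


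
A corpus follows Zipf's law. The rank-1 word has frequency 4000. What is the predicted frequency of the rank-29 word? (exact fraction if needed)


Zipf's law: freq(rank) = f1 / rank
f1 = 4000, rank = 29
freq = 4000 / 29
GCD(4000, 29) = 1
Simplified: 4000/29

4000/29


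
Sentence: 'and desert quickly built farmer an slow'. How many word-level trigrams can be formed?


Word trigrams from [7] words:
  Trigram 1: (and desert quickly)
  Trigram 2: (desert quickly built)
  Trigram 3: (quickly built farmer)
  Trigram 4: (built farmer an)
  Trigram 5: (farmer an slow)
Total word trigrams: 7 - 2 = 5

5


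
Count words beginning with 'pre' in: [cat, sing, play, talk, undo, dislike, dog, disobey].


Checking each word for prefix 'pre':
  'cat' -> no (count: 0)
  'sing' -> no (count: 0)
  'play' -> no (count: 0)
  'talk' -> no (count: 0)
  'undo' -> no (count: 0)
  'dislike' -> no (count: 0)
  'dog' -> no (count: 0)
  'disobey' -> no (count: 0)
Total with prefix 'pre': 0

0


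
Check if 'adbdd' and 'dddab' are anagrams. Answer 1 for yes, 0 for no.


Sort characters of 'adbdd': 'abddd'
Sort characters of 'dddab': 'abddd'
Sorted forms match -> they ARE anagrams
Result: 1

1


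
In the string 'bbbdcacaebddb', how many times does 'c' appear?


Scanning 'bbbdcacaebddb' for 'c':
  Position 4: 'c' -> MATCH (count: 1)
  Position 6: 'c' -> MATCH (count: 2)
Total occurrences of 'c': 2

2


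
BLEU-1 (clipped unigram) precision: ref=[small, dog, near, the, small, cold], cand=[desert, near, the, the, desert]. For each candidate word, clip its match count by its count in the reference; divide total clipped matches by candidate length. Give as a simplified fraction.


Reference word counts: {'cold': 1, 'dog': 1, 'near': 1, 'small': 2, 'the': 1}
Checking each candidate word (with clipping):
  'desert' -> not in reference -> no match (matches: 0)
  'near' -> in reference (ref count 1, used 1/1) -> match (matches: 1)
  'the' -> in reference (ref count 1, used 1/1) -> match (matches: 2)
  'the' -> ref count 1 already used up (1/1) -> clipped, no match (matches: 2)
  'desert' -> not in reference -> no match (matches: 2)
Clipped matches: 2, Candidate length: 5
Precision = 2/5

2/5


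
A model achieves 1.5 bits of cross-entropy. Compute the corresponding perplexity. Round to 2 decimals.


Perplexity formula: PP = 2^H
H = 1.5
PP = 2^1.5
Decompose: 2^1.5 = 2^1 * 2^0.5 = 2^1 * sqrt(2)
2^1 = 2, sqrt(2) ~ 1.4142136
PP ~ 2 * 1.4142136 = 2.8284272
Rounded to 2 decimals: 2.83

2.83


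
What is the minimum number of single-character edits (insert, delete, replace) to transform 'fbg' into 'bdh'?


Building DP table for s1='fbg' (len 3) and s2='bdh' (len 3):
       b  d  h
    0  1  2  3
  f 1  1  2  3
  b 2  1  2  3
  g 3  2  2  3
Edit distance = dp[3][3] = 3

3


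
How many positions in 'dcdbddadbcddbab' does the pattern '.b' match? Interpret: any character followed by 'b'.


Pattern: .b means any character followed by 'b'.
Scanning 'dcdbddadbcddbab' position-by-position:
  Pos 0: window 'dc' -> no
  Pos 1: window 'cd' -> no
  Pos 2: window 'db' -> MATCH
  Pos 3: window 'bd' -> no
  Pos 4: window 'dd' -> no
  Pos 5: window 'da' -> no
  Pos 6: window 'ad' -> no
  Pos 7: window 'db' -> MATCH
  Pos 8: window 'bc' -> no
  Pos 9: window 'cd' -> no
  Pos 10: window 'dd' -> no
  Pos 11: window 'db' -> MATCH
  Pos 12: window 'ba' -> no
  Pos 13: window 'ab' -> MATCH
  Pos 14: window 'b' -> no
Total matches: 4

4


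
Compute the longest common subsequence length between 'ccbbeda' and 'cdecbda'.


DP table for LCS of 'ccbbeda' and 'cdecbda':
       c  d  e  c  b  d  a
    0  0  0  0  0  0  0  0
  c 0  1  1  1  1  1  1  1
  c 0  1  1  1  2  2  2  2
  b 0  1  1  1  2  3  3  3
  b 0  1  1  1  2  3  3  3
  e 0  1  1  2  2  3  3  3
  d 0  1  2  2  2  3  4  4
  a 0  1  2  2  2  3  4  5
LCS: 'ccbda'
LCS length = 5

5


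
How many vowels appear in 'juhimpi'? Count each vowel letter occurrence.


Scanning each character of 'juhimpi':
  Position 1: 'j' -> consonant (running count: 0)
  Position 2: 'u' -> vowel (running count: 1)
  Position 3: 'h' -> consonant (running count: 1)
  Position 4: 'i' -> vowel (running count: 2)
  Position 5: 'm' -> consonant (running count: 2)
  Position 6: 'p' -> consonant (running count: 2)
  Position 7: 'i' -> vowel (running count: 3)
Total vowels: 3

3


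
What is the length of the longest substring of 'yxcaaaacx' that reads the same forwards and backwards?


Scanning 'yxcaaaacx' for palindromic substrings.
Substring at positions 1-8: 'xcaaaacx'.
Check: reverse('xcaaaacx') = 'xcaaaacx' -> palindrome confirmed.
Neighbouring characters ('y' / '-') break symmetry, so it cannot extend further.
No longer palindromic substring exists; longest length = 8

8


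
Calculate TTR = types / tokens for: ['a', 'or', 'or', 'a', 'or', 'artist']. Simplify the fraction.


Tokens: 6
Unique types: ('a', 'artist', 'or') = 3
TTR = 3/6
Simplify: divide both by 3 -> 1/2
TTR = 1/2

1/2


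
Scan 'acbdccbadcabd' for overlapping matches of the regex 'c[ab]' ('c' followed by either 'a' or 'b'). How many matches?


Pattern: c[ab] means 'c' followed by either 'a' or 'b'.
Scanning 'acbdccbadcabd' position-by-position:
  Pos 0: window 'ac' -> no
  Pos 1: window 'cb' -> MATCH
  Pos 2: window 'bd' -> no
  Pos 3: window 'dc' -> no
  Pos 4: window 'cc' -> no
  Pos 5: window 'cb' -> MATCH
  Pos 6: window 'ba' -> no
  Pos 7: window 'ad' -> no
  Pos 8: window 'dc' -> no
  Pos 9: window 'ca' -> MATCH
  Pos 10: window 'ab' -> no
  Pos 11: window 'bd' -> no
  Pos 12: window 'd' -> no
Total matches: 3

3


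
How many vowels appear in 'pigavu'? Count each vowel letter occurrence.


Scanning each character of 'pigavu':
  Position 1: 'p' -> consonant (running count: 0)
  Position 2: 'i' -> vowel (running count: 1)
  Position 3: 'g' -> consonant (running count: 1)
  Position 4: 'a' -> vowel (running count: 2)
  Position 5: 'v' -> consonant (running count: 2)
  Position 6: 'u' -> vowel (running count: 3)
Total vowels: 3

3


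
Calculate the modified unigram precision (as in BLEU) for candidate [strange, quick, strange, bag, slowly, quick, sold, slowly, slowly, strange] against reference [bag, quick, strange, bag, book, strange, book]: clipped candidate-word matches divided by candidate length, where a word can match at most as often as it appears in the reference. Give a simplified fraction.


Reference word counts: {'bag': 2, 'book': 2, 'quick': 1, 'strange': 2}
Checking each candidate word (with clipping):
  'strange' -> in reference (ref count 2, used 1/2) -> match (matches: 1)
  'quick' -> in reference (ref count 1, used 1/1) -> match (matches: 2)
  'strange' -> in reference (ref count 2, used 2/2) -> match (matches: 3)
  'bag' -> in reference (ref count 2, used 1/2) -> match (matches: 4)
  'slowly' -> not in reference -> no match (matches: 4)
  'quick' -> ref count 1 already used up (1/1) -> clipped, no match (matches: 4)
  'sold' -> not in reference -> no match (matches: 4)
  'slowly' -> not in reference -> no match (matches: 4)
  'slowly' -> not in reference -> no match (matches: 4)
  'strange' -> ref count 2 already used up (2/2) -> clipped, no match (matches: 4)
Clipped matches: 4, Candidate length: 10
Precision = 4/10 = 2/5

2/5


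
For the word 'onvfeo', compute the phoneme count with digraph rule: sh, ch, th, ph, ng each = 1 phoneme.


Parsing 'onvfeo' greedily, digraphs first:
  'o' -> vowel phoneme (phonemes so far: 1)
  'n' -> consonant phoneme (phonemes so far: 2)
  'v' -> consonant phoneme (phonemes so far: 3)
  'f' -> consonant phoneme (phonemes so far: 4)
  'e' -> vowel phoneme (phonemes so far: 5)
  'o' -> vowel phoneme (phonemes so far: 6)
Total phonemes: 6

6


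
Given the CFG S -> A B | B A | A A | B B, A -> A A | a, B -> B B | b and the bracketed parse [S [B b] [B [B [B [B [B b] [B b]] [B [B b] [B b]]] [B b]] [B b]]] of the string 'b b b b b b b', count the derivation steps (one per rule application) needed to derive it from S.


Every bracketed nonterminal node [X ...] in the tree is produced by exactly one rule application.
Reading the tree off as a leftmost derivation:
  Step 1: S  =>  B B   (applied S -> B B)
  Step 2: B B  =>  b B   (applied B -> b)
  Step 3: b B  =>  b B B   (applied B -> B B)
  Step 4: b B B  =>  b B B B   (applied B -> B B)
  Step 5: b B B B  =>  b B B B B   (applied B -> B B)
  Step 6: b B B B B  =>  b B B B B B   (applied B -> B B)
  Step 7: b B B B B B  =>  b b B B B B   (applied B -> b)
  Step 8: b b B B B B  =>  b b b B B B   (applied B -> b)
  Step 9: b b b B B B  =>  b b b B B B B   (applied B -> B B)
  Step 10: b b b B B B B  =>  b b b b B B B   (applied B -> b)
  Step 11: b b b b B B B  =>  b b b b b B B   (applied B -> b)
  Step 12: b b b b b B B  =>  b b b b b b B   (applied B -> b)
  Step 13: b b b b b b B  =>  b b b b b b b   (applied B -> b)
Final yield: b b b b b b b
Total rewrite steps: 13

13


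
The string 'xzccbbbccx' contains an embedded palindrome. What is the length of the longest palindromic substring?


Scanning 'xzccbbbccx' for palindromic substrings.
Substring at positions 2-8: 'ccbbbcc'.
Check: reverse('ccbbbcc') = 'ccbbbcc' -> palindrome confirmed.
Neighbouring characters ('z' / 'x') break symmetry, so it cannot extend further.
No longer palindromic substring exists; longest length = 7

7


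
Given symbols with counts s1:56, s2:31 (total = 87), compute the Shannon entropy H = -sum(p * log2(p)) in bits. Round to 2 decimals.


Computing entropy H = -sum(p_i * log2(p_i)):
  s1: p = 56/87 = 0.6437, -p*log2(p) = 0.4091
  s2: p = 31/87 = 0.3563, -p*log2(p) = 0.5305
H = sum of terms = 0.9396
Rounded to 2 decimals: 0.94

0.94


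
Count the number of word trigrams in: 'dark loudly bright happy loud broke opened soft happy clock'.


Word trigrams from [10] words:
  Trigram 1: (dark loudly bright)
  Trigram 2: (loudly bright happy)
  Trigram 3: (bright happy loud)
  Trigram 4: (happy loud broke)
  Trigram 5: (loud broke opened)
  Trigram 6: (broke opened soft)
  Trigram 7: (opened soft happy)
  Trigram 8: (soft happy clock)
Total word trigrams: 10 - 2 = 8

8


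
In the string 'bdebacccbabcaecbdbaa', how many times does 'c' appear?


Scanning 'bdebacccbabcaecbdbaa' for 'c':
  Position 5: 'c' -> MATCH (count: 1)
  Position 6: 'c' -> MATCH (count: 2)
  Position 7: 'c' -> MATCH (count: 3)
  Position 11: 'c' -> MATCH (count: 4)
  Position 14: 'c' -> MATCH (count: 5)
Total occurrences of 'c': 5

5


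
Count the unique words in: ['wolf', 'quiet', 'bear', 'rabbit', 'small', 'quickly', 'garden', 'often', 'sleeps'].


Listing all tokens and tracking unique types:
  Token 1: 'wolf' -> NEW (unique so far: 1)
  Token 2: 'quiet' -> NEW (unique so far: 2)
  Token 3: 'bear' -> NEW (unique so far: 3)
  Token 4: 'rabbit' -> NEW (unique so far: 4)
  Token 5: 'small' -> NEW (unique so far: 5)
  Token 6: 'quickly' -> NEW (unique so far: 6)
  Token 7: 'garden' -> NEW (unique so far: 7)
  Token 8: 'often' -> NEW (unique so far: 8)
  Token 9: 'sleeps' -> NEW (unique so far: 9)
Unique types: ('bear', 'garden', 'often', 'quickly', 'quiet', 'rabbit', 'sleeps', 'small', 'wolf')
Vocabulary size: 9

9


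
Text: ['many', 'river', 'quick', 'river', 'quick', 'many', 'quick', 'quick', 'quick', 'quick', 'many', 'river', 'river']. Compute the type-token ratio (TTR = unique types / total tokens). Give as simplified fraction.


Tokens: 13
Unique types: ('many', 'quick', 'river') = 3
TTR = 3/13
Already in lowest terms.

3/13


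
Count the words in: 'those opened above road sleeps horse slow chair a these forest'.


Counting words by splitting on spaces:
  Word 1: 'those'
  Word 2: 'opened'
  Word 3: 'above'
  Word 4: 'road'
  Word 5: 'sleeps'
  Word 6: 'horse'
  Word 7: 'slow'
  Word 8: 'chair'
  Word 9: 'a'
  Word 10: 'these'
  Word 11: 'forest'
Total words: 11

11


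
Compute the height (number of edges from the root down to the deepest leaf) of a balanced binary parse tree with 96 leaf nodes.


In a balanced binary tree with n leaves the deepest leaf is ceil(log2(n)) edges below the root.
log2(96) = 6.5850
ceil(6.5850) = 7
height (edges) = 7

7


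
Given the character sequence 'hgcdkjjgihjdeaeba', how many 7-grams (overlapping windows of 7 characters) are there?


String 'hgcdkjjgihjdeaeba' has length L = 17.
Number of overlapping n-grams = L - n + 1
Substituting: 17 - 7 + 1 = 11

11


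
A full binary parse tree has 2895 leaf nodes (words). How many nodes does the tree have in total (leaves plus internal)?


Leaf nodes (terminals): 2895
Internal nodes = n - 1 = 2895 - 1 = 2894
Total = leaves + internal = 2895 + 2894 = 5789

5789


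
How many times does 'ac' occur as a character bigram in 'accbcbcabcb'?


Scanning 'accbcbcabcb' for bigram 'ac':
  Position 0: 'ac' -> MATCH
  Position 1: 'cc' -> no
  Position 2: 'cb' -> no
  Position 3: 'bc' -> no
  Position 4: 'cb' -> no
  Position 5: 'bc' -> no
  Position 6: 'ca' -> no
  Position 7: 'ab' -> no
  Position 8: 'bc' -> no
  Position 9: 'cb' -> no
Total matches: 1

1


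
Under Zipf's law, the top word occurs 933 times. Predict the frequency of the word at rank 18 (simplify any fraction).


Zipf's law: freq(rank) = f1 / rank
f1 = 933, rank = 18
freq = 933 / 18
GCD(933, 18) = 3
Simplified: 311/6

311/6


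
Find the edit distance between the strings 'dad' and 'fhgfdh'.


Building DP table for s1='dad' (len 3) and s2='fhgfdh' (len 6):
       f  h  g  f  d  h
    0  1  2  3  4  5  6
  d 1  1  2  3  4  4  5
  a 2  2  2  3  4  5  5
  d 3  3  3  3  4  4  5
Edit distance = dp[3][6] = 5

5


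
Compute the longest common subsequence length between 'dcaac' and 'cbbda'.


DP table for LCS of 'dcaac' and 'cbbda':
       c  b  b  d  a
    0  0  0  0  0  0
  d 0  0  0  0  1  1
  c 0  1  1  1  1  1
  a 0  1  1  1  1  2
  a 0  1  1  1  1  2
  c 0  1  1  1  1  2
LCS: 'da'
LCS length = 2

2


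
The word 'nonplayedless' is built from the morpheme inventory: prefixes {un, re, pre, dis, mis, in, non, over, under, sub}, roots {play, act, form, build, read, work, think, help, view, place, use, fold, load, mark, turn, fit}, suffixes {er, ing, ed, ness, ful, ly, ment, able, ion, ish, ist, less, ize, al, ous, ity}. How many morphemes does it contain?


Segmenting 'nonplayedless' against the inventory:
  'non' -> prefix (morpheme 1)
  'play' -> root (morpheme 2)
  'ed' -> suffix (morpheme 3)
  'less' -> suffix (morpheme 4)
Total morphemes: 4

4


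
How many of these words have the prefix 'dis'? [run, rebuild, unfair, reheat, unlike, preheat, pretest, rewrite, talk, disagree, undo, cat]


Checking each word for prefix 'dis':
  'run' -> no (count: 0)
  'rebuild' -> no (count: 0)
  'unfair' -> no (count: 0)
  'reheat' -> no (count: 0)
  'unlike' -> no (count: 0)
  'preheat' -> no (count: 0)
  'pretest' -> no (count: 0)
  'rewrite' -> no (count: 0)
  'talk' -> no (count: 0)
  'disagree' -> YES, starts with 'dis' (count: 1)
  'undo' -> no (count: 1)
  'cat' -> no (count: 1)
Total with prefix 'dis': 1

1


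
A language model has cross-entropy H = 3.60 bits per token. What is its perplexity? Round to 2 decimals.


Perplexity formula: PP = 2^H
H = 3.60
PP = 2^3.60
Decompose: 2^3.60 = 2^3 * 2^0.60
2^3 = 8, 2^0.60 ~ 1.5157166
PP ~ 8 * 1.5157166 = 12.1257328
Rounded to 2 decimals: 12.13

12.13


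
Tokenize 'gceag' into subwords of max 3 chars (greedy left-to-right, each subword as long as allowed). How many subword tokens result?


'gceag' has 5 characters.
Chunking with max size 3:
  Chunk 1: 'gce' (positions 0-2)
  Chunk 2: 'ag' (positions 3-4)
Total chunks: ceil(5 / 3) = 2

2


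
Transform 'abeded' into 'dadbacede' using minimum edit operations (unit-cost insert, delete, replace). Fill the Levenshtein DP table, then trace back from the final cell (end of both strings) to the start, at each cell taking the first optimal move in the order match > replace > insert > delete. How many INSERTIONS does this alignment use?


Edit distance = 5. Backtracking from cell (6, 9) with preference match > replace > insert > delete,
then listing the resulting alignment 'abeded' -> 'dadbacede' left to right:
  Step 1: insert 'd' [insertion #1]
  Step 2: keep 'a'
  Step 3: insert 'd' [insertion #2]
  Step 4: keep 'b'
  Step 5: replace e->a
  Step 6: replace d->c
  Step 7: keep 'e'
  Step 8: keep 'd'
  Step 9: insert 'e' [insertion #3]
Total insertions: 3

3


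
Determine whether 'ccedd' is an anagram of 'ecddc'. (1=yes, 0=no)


Sort characters of 'ccedd': 'ccdde'
Sort characters of 'ecddc': 'ccdde'
Sorted forms match -> they ARE anagrams
Result: 1

1


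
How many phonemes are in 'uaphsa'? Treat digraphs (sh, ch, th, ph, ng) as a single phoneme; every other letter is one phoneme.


Parsing 'uaphsa' greedily, digraphs first:
  'u' -> vowel phoneme (phonemes so far: 1)
  'a' -> vowel phoneme (phonemes so far: 2)
  'ph' -> digraph (1 consonant phoneme) (phonemes so far: 3)
  's' -> consonant phoneme (phonemes so far: 4)
  'a' -> vowel phoneme (phonemes so far: 5)
Total phonemes: 5

5


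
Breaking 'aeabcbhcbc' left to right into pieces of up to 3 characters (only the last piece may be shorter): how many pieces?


'aeabcbhcbc' has 10 characters.
Chunking with max size 3:
  Chunk 1: 'aea' (positions 0-2)
  Chunk 2: 'bcb' (positions 3-5)
  Chunk 3: 'hcb' (positions 6-8)
  Chunk 4: 'c' (positions 9-9)
Total chunks: ceil(10 / 3) = 4

4


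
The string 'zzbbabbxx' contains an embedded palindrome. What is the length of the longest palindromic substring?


Scanning 'zzbbabbxx' for palindromic substrings.
Substring at positions 2-6: 'bbabb'.
Check: reverse('bbabb') = 'bbabb' -> palindrome confirmed.
Neighbouring characters ('z' / 'x') break symmetry, so it cannot extend further.
No longer palindromic substring exists; longest length = 5

5


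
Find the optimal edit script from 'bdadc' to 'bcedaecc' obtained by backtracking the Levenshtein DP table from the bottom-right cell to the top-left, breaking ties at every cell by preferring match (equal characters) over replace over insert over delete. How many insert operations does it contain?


Edit distance = 4. Backtracking from cell (5, 8) with preference match > replace > insert > delete,
then listing the resulting alignment 'bdadc' -> 'bcedaecc' left to right:
  Step 1: keep 'b'
  Step 2: insert 'c' [insertion #1]
  Step 3: insert 'e' [insertion #2]
  Step 4: keep 'd'
  Step 5: keep 'a'
  Step 6: insert 'e' [insertion #3]
  Step 7: replace d->c
  Step 8: keep 'c'
Total insertions: 3

3


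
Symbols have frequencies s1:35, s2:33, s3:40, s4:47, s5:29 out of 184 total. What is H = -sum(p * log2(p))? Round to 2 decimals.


Computing entropy H = -sum(p_i * log2(p_i)):
  s1: p = 35/184 = 0.1902, -p*log2(p) = 0.4554
  s2: p = 33/184 = 0.1793, -p*log2(p) = 0.4446
  s3: p = 40/184 = 0.2174, -p*log2(p) = 0.4786
  s4: p = 47/184 = 0.2554, -p*log2(p) = 0.5029
  s5: p = 29/184 = 0.1576, -p*log2(p) = 0.4201
H = sum of terms = 2.3016
Rounded to 2 decimals: 2.30

2.30


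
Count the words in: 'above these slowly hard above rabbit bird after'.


Counting words by splitting on spaces:
  Word 1: 'above'
  Word 2: 'these'
  Word 3: 'slowly'
  Word 4: 'hard'
  Word 5: 'above'
  Word 6: 'rabbit'
  Word 7: 'bird'
  Word 8: 'after'
Total words: 8

8


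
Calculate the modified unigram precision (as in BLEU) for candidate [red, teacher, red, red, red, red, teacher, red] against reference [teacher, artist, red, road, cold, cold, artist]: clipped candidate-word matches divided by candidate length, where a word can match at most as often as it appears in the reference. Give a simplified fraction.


Reference word counts: {'artist': 2, 'cold': 2, 'red': 1, 'road': 1, 'teacher': 1}
Checking each candidate word (with clipping):
  'red' -> in reference (ref count 1, used 1/1) -> match (matches: 1)
  'teacher' -> in reference (ref count 1, used 1/1) -> match (matches: 2)
  'red' -> ref count 1 already used up (1/1) -> clipped, no match (matches: 2)
  'red' -> ref count 1 already used up (1/1) -> clipped, no match (matches: 2)
  'red' -> ref count 1 already used up (1/1) -> clipped, no match (matches: 2)
  'red' -> ref count 1 already used up (1/1) -> clipped, no match (matches: 2)
  'teacher' -> ref count 1 already used up (1/1) -> clipped, no match (matches: 2)
  'red' -> ref count 1 already used up (1/1) -> clipped, no match (matches: 2)
Clipped matches: 2, Candidate length: 8
Precision = 2/8 = 1/4

1/4


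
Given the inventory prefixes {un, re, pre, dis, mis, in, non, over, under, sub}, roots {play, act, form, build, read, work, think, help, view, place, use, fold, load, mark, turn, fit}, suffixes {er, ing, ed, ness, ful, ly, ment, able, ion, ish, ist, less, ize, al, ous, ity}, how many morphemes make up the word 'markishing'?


Segmenting 'markishing' against the inventory:
  'mark' -> root (morpheme 1)
  'ish' -> suffix (morpheme 2)
  'ing' -> suffix (morpheme 3)
Total morphemes: 3

3


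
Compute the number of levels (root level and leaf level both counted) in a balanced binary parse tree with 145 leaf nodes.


In a balanced binary tree with n leaves the deepest leaf is ceil(log2(n)) edges below the root,
so counting node levels inclusive of root and leaves gives ceil(log2(n)) + 1 levels.
log2(145) = 7.1799
ceil(7.1799) = 8
levels = 8 + 1 = 9

9


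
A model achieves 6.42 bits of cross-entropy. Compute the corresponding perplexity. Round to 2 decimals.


Perplexity formula: PP = 2^H
H = 6.42
PP = 2^6.42
Decompose: 2^6.42 = 2^6 * 2^0.42
2^6 = 64, 2^0.42 ~ 1.3379276
PP ~ 64 * 1.3379276 = 85.6273664
Rounded to 2 decimals: 85.63

85.63


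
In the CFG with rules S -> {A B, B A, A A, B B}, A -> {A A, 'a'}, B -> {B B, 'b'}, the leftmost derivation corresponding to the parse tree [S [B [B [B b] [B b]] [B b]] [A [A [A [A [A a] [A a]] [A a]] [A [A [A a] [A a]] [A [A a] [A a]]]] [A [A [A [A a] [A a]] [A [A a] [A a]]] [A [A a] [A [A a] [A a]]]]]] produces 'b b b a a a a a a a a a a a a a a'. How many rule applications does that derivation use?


Every bracketed nonterminal node [X ...] in the tree is produced by exactly one rule application.
Reading the tree off as a leftmost derivation:
  Step 1: S  =>  B A   (applied S -> B A)
  Step 2: B A  =>  B B A   (applied B -> B B)
  Step 3: B B A  =>  B B B A   (applied B -> B B)
  Step 4: B B B A  =>  b B B A   (applied B -> b)
  Step 5: b B B A  =>  b b B A   (applied B -> b)
  Step 6: b b B A  =>  b b b A   (applied B -> b)
  Step 7: b b b A  =>  b b b A A   (applied A -> A A)
  Step 8: b b b A A  =>  b b b A A A   (applied A -> A A)
  Step 9: b b b A A A  =>  b b b A A A A   (applied A -> A A)
  Step 10: b b b A A A A  =>  b b b A A A A A   (applied A -> A A)
  Step 11: b b b A A A A A  =>  b b b a A A A A   (applied A -> a)
  Step 12: b b b a A A A A  =>  b b b a a A A A   (applied A -> a)
  Step 13: b b b a a A A A  =>  b b b a a a A A   (applied A -> a)
  Step 14: b b b a a a A A  =>  b b b a a a A A A   (applied A -> A A)
  Step 15: b b b a a a A A A  =>  b b b a a a A A A A   (applied A -> A A)
  Step 16: b b b a a a A A A A  =>  b b b a a a a A A A   (applied A -> a)
  Step 17: b b b a a a a A A A  =>  b b b a a a a a A A   (applied A -> a)
  Step 18: b b b a a a a a A A  =>  b b b a a a a a A A A   (applied A -> A A)
  Step 19: b b b a a a a a A A A  =>  b b b a a a a a a A A   (applied A -> a)
  Step 20: b b b a a a a a a A A  =>  b b b a a a a a a a A   (applied A -> a)
  Step 21: b b b a a a a a a a A  =>  b b b a a a a a a a A A   (applied A -> A A)
  Step 22: b b b a a a a a a a A A  =>  b b b a a a a a a a A A A   (applied A -> A A)
  Step 23: b b b a a a a a a a A A A  =>  b b b a a a a a a a A A A A   (applied A -> A A)
  Step 24: b b b a a a a a a a A A A A  =>  b b b a a a a a a a a A A A   (applied A -> a)
  Step 25: b b b a a a a a a a a A A A  =>  b b b a a a a a a a a a A A   (applied A -> a)
  Step 26: b b b a a a a a a a a a A A  =>  b b b a a a a a a a a a A A A   (applied A -> A A)
  Step 27: b b b a a a a a a a a a A A A  =>  b b b a a a a a a a a a a A A   (applied A -> a)
  Step 28: b b b a a a a a a a a a a A A  =>  b b b a a a a a a a a a a a A   (applied A -> a)
  Step 29: b b b a a a a a a a a a a a A  =>  b b b a a a a a a a a a a a A A   (applied A -> A A)
  Step 30: b b b a a a a a a a a a a a A A  =>  b b b a a a a a a a a a a a a A   (applied A -> a)
  Step 31: b b b a a a a a a a a a a a a A  =>  b b b a a a a a a a a a a a a A A   (applied A -> A A)
  Step 32: b b b a a a a a a a a a a a a A A  =>  b b b a a a a a a a a a a a a a A   (applied A -> a)
  Step 33: b b b a a a a a a a a a a a a a A  =>  b b b a a a a a a a a a a a a a a   (applied A -> a)
Final yield: b b b a a a a a a a a a a a a a a
Total rewrite steps: 33

33
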